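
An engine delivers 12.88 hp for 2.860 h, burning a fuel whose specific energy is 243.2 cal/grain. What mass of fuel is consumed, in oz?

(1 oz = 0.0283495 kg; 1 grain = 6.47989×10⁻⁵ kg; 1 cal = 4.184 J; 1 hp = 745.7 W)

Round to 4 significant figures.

12.88 hp → 9604.62 W
2.860 h → 10296 s
E = P × t = 9604.62 × 10296 = 9.88892×10⁷ J
243.2 cal/grain → 1.57032×10⁷ J/kg
m = E / e_s = 9.88892×10⁷ / 1.57032×10⁷ = 6.29739 kg
In oz: 6.29739 / 0.0283495 = 222.134 oz

222.1 oz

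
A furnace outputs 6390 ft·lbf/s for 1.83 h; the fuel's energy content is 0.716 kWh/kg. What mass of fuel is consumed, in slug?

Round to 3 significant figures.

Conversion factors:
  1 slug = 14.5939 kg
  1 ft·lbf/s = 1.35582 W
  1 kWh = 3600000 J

6390 ft·lbf/s → 8663.69 W
1.83 h → 6588 s
E = P × t = 8663.69 × 6588 = 5.70764×10⁷ J
0.716 kWh/kg → 2.5776×10⁶ J/kg
m = E / e_s = 5.70764×10⁷ / 2.5776×10⁶ = 22.1432 kg
In slug: 22.1432 / 14.5939 = 1.51729 slug

1.52 slug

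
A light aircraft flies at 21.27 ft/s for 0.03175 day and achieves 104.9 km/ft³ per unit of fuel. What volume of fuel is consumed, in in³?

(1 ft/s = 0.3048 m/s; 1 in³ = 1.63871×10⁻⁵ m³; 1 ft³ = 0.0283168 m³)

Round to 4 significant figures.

21.27 ft/s → 6.4831 m/s
0.03175 day → 2743.2 s
d = v × t = 6.4831 × 2743.2 = 17784.4 m
104.9 km/ft³ → 3.70451×10⁶ m/m³
V = d / (distance per unit fuel) = 17784.4 / 3.70451×10⁶ = 0.00480074 m³
In in³: 0.00480074 / 1.63871×10⁻⁵ = 292.958 in³

293.0 in³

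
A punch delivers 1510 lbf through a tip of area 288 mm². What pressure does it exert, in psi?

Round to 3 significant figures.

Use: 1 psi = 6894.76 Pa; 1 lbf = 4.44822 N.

3380 psi

1510 lbf × 4.44822 → 6716.81 N
288 mm² × 10⁻⁶ → 2.88×10⁻⁴ m²
P = F / A = 6716.81 N / 2.88×10⁻⁴ m² = 2.33223×10⁷ Pa
2.33223×10⁷ Pa ÷ (6894.76 Pa/psi) = 3382.61 psi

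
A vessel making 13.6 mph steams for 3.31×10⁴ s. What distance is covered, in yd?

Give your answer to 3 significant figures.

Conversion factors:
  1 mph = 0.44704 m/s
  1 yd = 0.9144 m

2.20×10⁵ yd

13.6 mph × 0.44704 = 6.07974 m/s
d = v × t = 6.07974 m/s × 33100 s = 201239 m
201239 m ÷ (0.9144 m/yd) = 220078 yd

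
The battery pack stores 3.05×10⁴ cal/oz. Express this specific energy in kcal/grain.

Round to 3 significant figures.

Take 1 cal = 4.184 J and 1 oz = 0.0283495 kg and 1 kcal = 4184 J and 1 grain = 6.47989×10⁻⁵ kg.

3.05×10⁴ cal/oz × 4.184 J/cal ÷ 0.0283495 kg/oz = 4.50138×10⁶ J/kg
4.50138×10⁶ J/kg ÷ 4184 J/kcal × 6.47989×10⁻⁵ kg/grain = 0.0697143 kcal/grain

0.0697 kcal/grain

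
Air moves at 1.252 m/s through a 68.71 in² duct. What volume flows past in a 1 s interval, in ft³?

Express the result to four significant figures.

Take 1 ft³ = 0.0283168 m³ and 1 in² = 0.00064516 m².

1.960 ft³

68.71 in² × 0.00064516 → 0.0443289 m²
V = v × A × t = 1.252 m/s × 0.0443289 m² × 1 s = 0.0554998 m³
0.0554998 m³ ÷ (0.0283168 m³/ft³) = 1.95996 ft³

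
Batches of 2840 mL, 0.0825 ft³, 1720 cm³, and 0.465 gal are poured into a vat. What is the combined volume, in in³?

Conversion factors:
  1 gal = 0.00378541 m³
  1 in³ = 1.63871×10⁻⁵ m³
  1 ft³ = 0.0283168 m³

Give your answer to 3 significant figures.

528 in³

2840 mL × 10⁻⁶ = 0.00284 m³
0.0825 ft³ × 0.0283168 = 0.00233614 m³
1720 cm³ × 10⁻⁶ = 0.00172 m³
0.465 gal × 0.00378541 = 0.00176022 m³
Combined: 0.00284 + 0.00233614 + 0.00172 + 0.00176022 = 0.00865636 m³
In in³: 0.00865636 / 1.63871×10⁻⁵ = 528.242 in³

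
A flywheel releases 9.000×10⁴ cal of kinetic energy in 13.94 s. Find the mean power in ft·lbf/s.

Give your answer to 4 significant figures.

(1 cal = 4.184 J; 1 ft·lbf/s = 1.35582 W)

1.992×10⁴ ft·lbf/s

9.000×10⁴ cal × 4.184 = 376560 J
P = E / t = 376560 J / 13.94 s = 27012.9 W
27012.9 W ÷ (1.35582 W/ft·lbf/s) = 19923.7 ft·lbf/s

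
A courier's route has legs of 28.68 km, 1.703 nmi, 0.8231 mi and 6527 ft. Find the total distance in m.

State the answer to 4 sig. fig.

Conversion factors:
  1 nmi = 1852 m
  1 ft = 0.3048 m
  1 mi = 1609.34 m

3.515×10⁴ m

28.68 km × 1000 = 28680 m
1.703 nmi × 1852 = 3153.96 m
0.8231 mi × 1609.34 = 1324.65 m
6527 ft × 0.3048 = 1989.43 m
Sum: 28680 + 3153.96 + 1324.65 + 1989.43 = 35148 m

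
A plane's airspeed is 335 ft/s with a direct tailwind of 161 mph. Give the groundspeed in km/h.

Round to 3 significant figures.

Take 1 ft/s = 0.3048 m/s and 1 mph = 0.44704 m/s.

627 km/h

335 ft/s × 0.3048 = 102.108 m/s
161 mph × 0.44704 = 71.9734 m/s
Sum: 102.108 + 71.9734 = 174.081 m/s
In km/h: 174.081 / (1/3.6) = 626.692 km/h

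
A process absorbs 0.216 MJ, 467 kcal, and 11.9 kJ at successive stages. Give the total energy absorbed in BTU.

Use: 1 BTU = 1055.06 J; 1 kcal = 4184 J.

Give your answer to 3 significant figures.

2070 BTU

0.216 MJ × 1000000 → 216000 J
467 kcal × 4184 → 1.95393×10⁶ J
11.9 kJ × 1000 → 11900 J
Combined: 216000 + 1.95393×10⁶ + 11900 = 2.18183×10⁶ J
In BTU: 2.18183×10⁶ / 1055.06 = 2067.97 BTU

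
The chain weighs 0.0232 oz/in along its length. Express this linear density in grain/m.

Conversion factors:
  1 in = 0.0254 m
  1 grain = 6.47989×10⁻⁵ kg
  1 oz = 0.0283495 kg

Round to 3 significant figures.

0.0232 oz/in × 0.0283495 kg/oz ÷ 0.0254 m/in = 0.025894 kg/m
0.025894 kg/m ÷ 6.47989×10⁻⁵ kg/grain = 399.606 grain/m

400 grain/m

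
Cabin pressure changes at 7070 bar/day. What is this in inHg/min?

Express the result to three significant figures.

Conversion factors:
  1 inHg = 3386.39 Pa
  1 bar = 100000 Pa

145 inHg/min

7070 bar/day × 100000 Pa/bar ÷ 86400 s/day = 8182.87 Pa/s
8182.87 Pa/s ÷ 3386.39 Pa/inHg × 60 s/min = 144.984 inHg/min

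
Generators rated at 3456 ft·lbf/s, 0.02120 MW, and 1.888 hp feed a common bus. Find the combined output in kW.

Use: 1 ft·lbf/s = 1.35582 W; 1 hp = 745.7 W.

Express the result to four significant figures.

3456 ft·lbf/s × 1.35582 = 4685.71 W
0.02120 MW × 1000000 = 21200 W
1.888 hp × 745.7 = 1407.88 W
Sum: 4685.71 + 21200 + 1407.88 = 27293.6 W
In kW: 27293.6 / 1000 = 27.2936 kW

27.29 kW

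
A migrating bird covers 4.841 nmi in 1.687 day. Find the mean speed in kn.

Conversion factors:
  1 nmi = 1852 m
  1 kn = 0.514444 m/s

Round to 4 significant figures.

0.1196 kn

4.841 nmi × 1852 = 8965.53 m
1.687 day × 86400 = 145757 s
v = d / t = 8965.53 m / 145757 s = 0.0615101 m/s
0.0615101 m/s ÷ (0.514444 m/s/kn) = 0.119566 kn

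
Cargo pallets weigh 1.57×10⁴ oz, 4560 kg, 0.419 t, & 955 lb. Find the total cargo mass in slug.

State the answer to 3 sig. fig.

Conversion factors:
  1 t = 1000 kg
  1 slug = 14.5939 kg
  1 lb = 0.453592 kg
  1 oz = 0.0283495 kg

1.57×10⁴ oz × 0.0283495 → 445.087 kg
4560 kg (already kg)
0.419 t × 1000 → 419 kg
955 lb × 0.453592 → 433.18 kg
Combined: 445.087 + 4560 + 419 + 433.18 = 5857.27 kg
In slug: 5857.27 / 14.5939 = 401.351 slug

401 slug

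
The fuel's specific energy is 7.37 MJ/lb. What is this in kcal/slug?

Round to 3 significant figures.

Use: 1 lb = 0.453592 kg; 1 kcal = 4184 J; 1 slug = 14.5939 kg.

7.37 MJ/lb × 1000000 J/MJ ÷ 0.453592 kg/lb = 1.62481×10⁷ J/kg
1.62481×10⁷ J/kg ÷ 4184 J/kcal × 14.5939 kg/slug = 56673.8 kcal/slug

5.67×10⁴ kcal/slug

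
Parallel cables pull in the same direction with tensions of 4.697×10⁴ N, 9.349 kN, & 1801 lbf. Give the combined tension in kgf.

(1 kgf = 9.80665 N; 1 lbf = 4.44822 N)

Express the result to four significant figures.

6560 kgf

4.697×10⁴ N (already N)
9.349 kN × 1000 → 9349 N
1801 lbf × 4.44822 → 8011.24 N
Combined: 46970 + 9349 + 8011.24 = 64330.2 N
In kgf: 64330.2 / 9.80665 = 6559.85 kgf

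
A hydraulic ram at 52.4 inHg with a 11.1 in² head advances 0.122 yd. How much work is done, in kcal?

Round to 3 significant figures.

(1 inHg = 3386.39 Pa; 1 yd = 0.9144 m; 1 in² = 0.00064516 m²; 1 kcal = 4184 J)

52.4 inHg → 177447 Pa
11.1 in² → 0.00716128 m²
F = P × A = 177447 × 0.00716128 = 1270.75 N
0.122 yd → 0.111557 m
W = F × d = 1270.75 × 0.111557 = 141.761 J
In kcal: 141.761 / 4184 = 0.0338817 kcal

0.0339 kcal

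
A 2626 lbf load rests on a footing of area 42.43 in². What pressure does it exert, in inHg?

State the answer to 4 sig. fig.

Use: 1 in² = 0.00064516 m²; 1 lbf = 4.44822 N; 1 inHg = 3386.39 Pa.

2626 lbf × 4.44822 → 11681 N
42.43 in² × 0.00064516 → 0.0273741 m²
P = F / A = 11681 N / 0.0273741 m² = 426717 Pa
426717 Pa ÷ (3386.39 Pa/inHg) = 126.009 inHg

126.0 inHg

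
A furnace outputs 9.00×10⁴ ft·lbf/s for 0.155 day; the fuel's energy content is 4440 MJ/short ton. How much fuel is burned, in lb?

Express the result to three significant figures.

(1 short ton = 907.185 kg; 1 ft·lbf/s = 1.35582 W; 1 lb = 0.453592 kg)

9.00×10⁴ ft·lbf/s → 122024 W
0.155 day → 13392 s
E = P × t = 122024 × 13392 = 1.63415×10⁹ J
4440 MJ/short ton → 4.89426×10⁶ J/kg
m = E / e_s = 1.63415×10⁹ / 4.89426×10⁶ = 333.891 kg
In lb: 333.891 / 0.453592 = 736.104 lb

736 lb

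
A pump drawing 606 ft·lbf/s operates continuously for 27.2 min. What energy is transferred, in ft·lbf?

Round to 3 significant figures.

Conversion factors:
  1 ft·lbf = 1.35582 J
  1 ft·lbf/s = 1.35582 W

9.89×10⁵ ft·lbf

606 ft·lbf/s × 1.35582 → 821.627 W
27.2 min × 60 → 1632 s
E = P × t = 821.627 W × 1632 s = 1.3409×10⁶ J
1.3409×10⁶ J ÷ (1.35582 J/ft·lbf) = 988996 ft·lbf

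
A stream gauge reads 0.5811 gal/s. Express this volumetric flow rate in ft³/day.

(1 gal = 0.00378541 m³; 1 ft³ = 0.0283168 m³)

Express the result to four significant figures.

6712 ft³/day

0.5811 gal/s × 0.00378541 m³/gal = 0.0021997 m³/s
0.0021997 m³/s ÷ 0.0283168 m³/ft³ × 86400 s/day = 6711.71 ft³/day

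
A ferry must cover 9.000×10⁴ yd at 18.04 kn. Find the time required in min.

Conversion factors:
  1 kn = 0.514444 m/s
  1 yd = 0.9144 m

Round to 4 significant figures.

9.000×10⁴ yd × 0.9144 → 82296 m
18.04 kn × 0.514444 → 9.28057 m/s
t = d / v = 82296 m / 9.28057 m/s = 8867.56 s
8867.56 s ÷ (60 s/min) = 147.793 min

147.8 min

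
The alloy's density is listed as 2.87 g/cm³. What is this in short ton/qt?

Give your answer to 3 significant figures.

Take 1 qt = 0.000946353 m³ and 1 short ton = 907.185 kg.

0.00299 short ton/qt

2.87 g/cm³ × 0.001 kg/g ÷ 10⁻⁶ m³/cm³ = 2870 kg/m³
2870 kg/m³ ÷ 907.185 kg/short ton × 0.000946353 m³/qt = 0.00299391 short ton/qt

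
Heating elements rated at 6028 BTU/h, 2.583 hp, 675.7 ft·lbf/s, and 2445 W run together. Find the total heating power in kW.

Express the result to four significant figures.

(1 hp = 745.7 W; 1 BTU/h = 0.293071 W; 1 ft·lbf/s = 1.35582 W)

6028 BTU/h × 0.293071 = 1766.63 W
2.583 hp × 745.7 = 1926.14 W
675.7 ft·lbf/s × 1.35582 = 916.128 W
2445 W (already W)
Total: 1766.63 + 1926.14 + 916.128 + 2445 = 7053.9 W
In kW: 7053.9 / 1000 = 7.0539 kW

7.054 kW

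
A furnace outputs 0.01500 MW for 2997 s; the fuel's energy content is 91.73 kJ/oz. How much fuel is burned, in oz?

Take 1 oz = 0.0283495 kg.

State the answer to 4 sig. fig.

0.01500 MW → 15000 W
E = P × t = 15000 × 2997 = 4.4955×10⁷ J
91.73 kJ/oz → 3.23568×10⁶ J/kg
m = E / e_s = 4.4955×10⁷ / 3.23568×10⁶ = 13.8935 kg
In oz: 13.8935 / 0.0283495 = 490.079 oz

490.1 oz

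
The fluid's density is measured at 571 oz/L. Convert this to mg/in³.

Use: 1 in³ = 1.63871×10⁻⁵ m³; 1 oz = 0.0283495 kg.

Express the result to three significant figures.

2.65×10⁵ mg/in³

571 oz/L × 0.0283495 kg/oz ÷ 0.001 m³/L = 16187.6 kg/m³
16187.6 kg/m³ ÷ 10⁻⁶ kg/mg × 1.63871×10⁻⁵ m³/in³ = 265268 mg/in³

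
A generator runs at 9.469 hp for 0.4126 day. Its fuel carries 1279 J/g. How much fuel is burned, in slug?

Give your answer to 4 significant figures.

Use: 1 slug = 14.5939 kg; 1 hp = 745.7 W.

13.49 slug

9.469 hp → 7061.03 W
0.4126 day → 35648.6 s
E = P × t = 7061.03 × 35648.6 = 2.51716×10⁸ J
1279 J/g → 1.279×10⁶ J/kg
m = E / e_s = 2.51716×10⁸ / 1.279×10⁶ = 196.807 kg
In slug: 196.807 / 14.5939 = 13.4856 slug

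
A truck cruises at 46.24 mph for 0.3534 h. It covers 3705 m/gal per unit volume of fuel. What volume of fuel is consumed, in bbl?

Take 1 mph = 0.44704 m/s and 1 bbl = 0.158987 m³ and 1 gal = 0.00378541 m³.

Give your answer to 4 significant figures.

0.1690 bbl

46.24 mph → 20.6711 m/s
0.3534 h → 1272.24 s
d = v × t = 20.6711 × 1272.24 = 26298.6 m
3705 m/gal → 978758 m/m³
V = d / (distance per unit fuel) = 26298.6 / 978758 = 0.0268694 m³
In bbl: 0.0268694 / 0.158987 = 0.169004 bbl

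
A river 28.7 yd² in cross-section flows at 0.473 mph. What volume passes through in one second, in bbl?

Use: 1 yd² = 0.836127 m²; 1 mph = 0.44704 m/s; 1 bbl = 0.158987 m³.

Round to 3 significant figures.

0.473 mph × 0.44704 → 0.21145 m/s
28.7 yd² × 0.836127 → 23.9968 m²
V = v × A × t = 0.21145 m/s × 23.9968 m² × 1 s = 5.07412 m³
5.07412 m³ ÷ (0.158987 m³/bbl) = 31.9153 bbl

31.9 bbl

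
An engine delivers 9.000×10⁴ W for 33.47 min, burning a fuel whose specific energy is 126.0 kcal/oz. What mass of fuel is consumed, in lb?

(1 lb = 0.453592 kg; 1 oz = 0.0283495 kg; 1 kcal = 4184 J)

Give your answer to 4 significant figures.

21.43 lb

33.47 min → 2008.2 s
E = P × t = 90000 × 2008.2 = 1.80738×10⁸ J
126.0 kcal/oz → 1.85959×10⁷ J/kg
m = E / e_s = 1.80738×10⁸ / 1.85959×10⁷ = 9.71924 kg
In lb: 9.71924 / 0.453592 = 21.4273 lb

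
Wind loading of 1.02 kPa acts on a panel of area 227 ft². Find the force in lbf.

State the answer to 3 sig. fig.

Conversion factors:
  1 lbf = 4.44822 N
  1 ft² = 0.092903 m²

4840 lbf

1.02 kPa × 1000 → 1020 Pa
227 ft² × 0.092903 → 21.089 m²
F = P × A = 1020 Pa × 21.089 m² = 21510.8 N
21510.8 N ÷ (4.44822 N/lbf) = 4835.82 lbf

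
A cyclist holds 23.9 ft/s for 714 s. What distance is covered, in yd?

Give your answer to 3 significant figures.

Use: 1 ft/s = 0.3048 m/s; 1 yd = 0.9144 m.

23.9 ft/s × 0.3048 → 7.28472 m/s
d = v × t = 7.28472 m/s × 714 s = 5201.29 m
5201.29 m ÷ (0.9144 m/yd) = 5688.2 yd

5690 yd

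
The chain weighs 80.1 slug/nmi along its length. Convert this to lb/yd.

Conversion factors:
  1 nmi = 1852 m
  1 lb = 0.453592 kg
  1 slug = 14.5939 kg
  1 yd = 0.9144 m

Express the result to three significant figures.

80.1 slug/nmi × 14.5939 kg/slug ÷ 1852 m/nmi = 0.631194 kg/m
0.631194 kg/m ÷ 0.453592 kg/lb × 0.9144 m/yd = 1.27243 lb/yd

1.27 lb/yd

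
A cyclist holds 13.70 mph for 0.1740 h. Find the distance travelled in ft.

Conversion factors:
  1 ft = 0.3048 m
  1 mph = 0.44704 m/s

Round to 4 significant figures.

13.70 mph × 0.44704 → 6.12445 m/s
0.1740 h × 3600 → 626.4 s
d = v × t = 6.12445 m/s × 626.4 s = 3836.36 m
3836.36 m ÷ (0.3048 m/ft) = 12586.5 ft

1.259×10⁴ ft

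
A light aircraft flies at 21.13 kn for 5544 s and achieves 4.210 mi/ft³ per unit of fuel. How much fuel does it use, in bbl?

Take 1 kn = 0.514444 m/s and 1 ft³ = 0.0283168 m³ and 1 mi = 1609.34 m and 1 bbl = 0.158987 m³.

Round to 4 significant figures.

21.13 kn → 10.8702 m/s
d = v × t = 10.8702 × 5544 = 60264.4 m
4.210 mi/ft³ → 239269 m/m³
V = d / (distance per unit fuel) = 60264.4 / 239269 = 0.251869 m³
In bbl: 0.251869 / 0.158987 = 1.58421 bbl

1.584 bbl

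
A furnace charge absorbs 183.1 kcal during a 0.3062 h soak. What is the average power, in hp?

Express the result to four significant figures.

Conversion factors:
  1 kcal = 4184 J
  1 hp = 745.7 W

183.1 kcal × 4184 → 766090 J
0.3062 h × 3600 → 1102.32 s
P = E / t = 766090 J / 1102.32 s = 694.98 W
694.98 W ÷ (745.7 W/hp) = 0.931983 hp

0.9320 hp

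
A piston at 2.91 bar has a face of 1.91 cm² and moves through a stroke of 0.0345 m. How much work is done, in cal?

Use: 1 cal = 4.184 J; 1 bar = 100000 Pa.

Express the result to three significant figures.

0.458 cal

2.91 bar → 291000 Pa
1.91 cm² → 1.91×10⁻⁴ m²
F = P × A = 291000 × 1.91×10⁻⁴ = 55.581 N
W = F × d = 55.581 × 0.0345 = 1.91754 J
In cal: 1.91754 / 4.184 = 0.458303 cal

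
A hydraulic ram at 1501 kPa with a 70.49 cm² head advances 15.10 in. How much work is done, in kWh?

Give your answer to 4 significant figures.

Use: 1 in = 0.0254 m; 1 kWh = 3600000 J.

0.001127 kWh

1501 kPa → 1.501×10⁶ Pa
70.49 cm² → 0.007049 m²
F = P × A = 1.501×10⁶ × 0.007049 = 10580.5 N
15.10 in → 0.38354 m
W = F × d = 10580.5 × 0.38354 = 4058.04 J
In kWh: 4058.04 / 3600000 = 0.00112723 kWh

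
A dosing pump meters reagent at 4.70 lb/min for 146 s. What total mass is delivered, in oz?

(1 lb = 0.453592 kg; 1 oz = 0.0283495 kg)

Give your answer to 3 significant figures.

4.70 lb/min → 0.0355314 kg/s
m = ṁ × t = 0.0355314 × 146 = 5.18758 kg
In oz: 5.18758 / 0.0283495 = 182.987 oz

183 oz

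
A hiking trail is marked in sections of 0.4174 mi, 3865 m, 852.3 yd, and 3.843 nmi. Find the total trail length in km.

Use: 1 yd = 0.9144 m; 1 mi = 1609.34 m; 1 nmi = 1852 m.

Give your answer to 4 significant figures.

0.4174 mi × 1609.34 → 671.739 m
3865 m (already m)
852.3 yd × 0.9144 → 779.343 m
3.843 nmi × 1852 → 7117.24 m
Total: 671.739 + 3865 + 779.343 + 7117.24 = 12433.3 m
In km: 12433.3 / 1000 = 12.4333 km

12.43 km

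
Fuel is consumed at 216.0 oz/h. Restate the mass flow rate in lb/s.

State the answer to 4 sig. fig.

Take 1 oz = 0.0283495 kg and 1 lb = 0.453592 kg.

0.003750 lb/s

216.0 oz/h × 0.0283495 kg/oz ÷ 3600 s/h = 0.00170097 kg/s
0.00170097 kg/s ÷ 0.453592 kg/lb = 0.00375 lb/s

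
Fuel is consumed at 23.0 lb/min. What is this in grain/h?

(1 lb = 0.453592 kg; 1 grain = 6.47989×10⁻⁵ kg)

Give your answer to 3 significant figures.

23.0 lb/min × 0.453592 kg/lb ÷ 60 s/min = 0.173877 kg/s
0.173877 kg/s ÷ 6.47989×10⁻⁵ kg/grain × 3600 s/h = 9.66×10⁶ grain/h

9.66×10⁶ grain/h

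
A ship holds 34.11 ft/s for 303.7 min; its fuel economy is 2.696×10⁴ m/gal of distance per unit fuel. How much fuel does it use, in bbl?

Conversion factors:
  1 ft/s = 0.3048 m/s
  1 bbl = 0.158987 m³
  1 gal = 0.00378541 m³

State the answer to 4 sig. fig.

0.1673 bbl

34.11 ft/s → 10.3967 m/s
303.7 min → 18222 s
d = v × t = 10.3967 × 18222 = 189449 m
2.696×10⁴ m/gal → 7.12208×10⁶ m/m³
V = d / (distance per unit fuel) = 189449 / 7.12208×10⁶ = 0.0266002 m³
In bbl: 0.0266002 / 0.158987 = 0.167311 bbl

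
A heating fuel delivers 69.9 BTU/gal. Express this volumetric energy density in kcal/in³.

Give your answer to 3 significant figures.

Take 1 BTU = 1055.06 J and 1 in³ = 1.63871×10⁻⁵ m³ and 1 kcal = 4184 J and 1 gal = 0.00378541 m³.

69.9 BTU/gal × 1055.06 J/BTU ÷ 0.00378541 m³/gal = 1.94824×10⁷ J/m³
1.94824×10⁷ J/m³ ÷ 4184 J/kcal × 1.63871×10⁻⁵ m³/in³ = 0.076305 kcal/in³

0.0763 kcal/in³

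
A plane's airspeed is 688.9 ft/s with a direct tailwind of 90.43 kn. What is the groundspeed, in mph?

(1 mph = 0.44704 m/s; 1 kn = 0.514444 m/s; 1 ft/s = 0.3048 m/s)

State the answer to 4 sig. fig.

573.8 mph

688.9 ft/s × 0.3048 = 209.977 m/s
90.43 kn × 0.514444 = 46.5212 m/s
Combined: 209.977 + 46.5212 = 256.498 m/s
In mph: 256.498 / 0.44704 = 573.77 mph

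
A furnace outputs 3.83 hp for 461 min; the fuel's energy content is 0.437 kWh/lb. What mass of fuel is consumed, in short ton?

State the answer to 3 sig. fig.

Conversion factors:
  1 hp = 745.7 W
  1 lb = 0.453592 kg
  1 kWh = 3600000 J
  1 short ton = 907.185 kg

0.0251 short ton

3.83 hp → 2856.03 W
461 min → 27660 s
E = P × t = 2856.03 × 27660 = 7.89978×10⁷ J
0.437 kWh/lb → 3.46832×10⁶ J/kg
m = E / e_s = 7.89978×10⁷ / 3.46832×10⁶ = 22.777 kg
In short ton: 22.777 / 907.185 = 0.0251073 short ton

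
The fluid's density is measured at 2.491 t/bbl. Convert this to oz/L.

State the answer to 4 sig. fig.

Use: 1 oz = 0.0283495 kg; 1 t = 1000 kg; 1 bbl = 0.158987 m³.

2.491 t/bbl × 1000 kg/t ÷ 0.158987 m³/bbl = 15667.9 kg/m³
15667.9 kg/m³ ÷ 0.0283495 kg/oz × 0.001 m³/L = 552.669 oz/L

552.7 oz/L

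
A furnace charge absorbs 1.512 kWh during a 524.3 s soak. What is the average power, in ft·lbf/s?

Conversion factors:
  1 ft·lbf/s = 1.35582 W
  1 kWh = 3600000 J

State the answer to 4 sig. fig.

1.512 kWh × 3600000 → 5.4432×10⁶ J
P = E / t = 5.4432×10⁶ J / 524.3 s = 10381.8 W
10381.8 W ÷ (1.35582 W/ft·lbf/s) = 7657.21 ft·lbf/s

7657 ft·lbf/s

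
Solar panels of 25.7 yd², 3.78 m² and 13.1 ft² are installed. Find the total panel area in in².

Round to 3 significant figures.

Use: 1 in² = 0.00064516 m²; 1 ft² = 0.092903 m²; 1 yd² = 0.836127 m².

25.7 yd² × 0.836127 = 21.4885 m²
3.78 m² (already m²)
13.1 ft² × 0.092903 = 1.21703 m²
Sum: 21.4885 + 3.78 + 1.21703 = 26.4855 m²
In in²: 26.4855 / 0.00064516 = 41052.6 in²

4.11×10⁴ in²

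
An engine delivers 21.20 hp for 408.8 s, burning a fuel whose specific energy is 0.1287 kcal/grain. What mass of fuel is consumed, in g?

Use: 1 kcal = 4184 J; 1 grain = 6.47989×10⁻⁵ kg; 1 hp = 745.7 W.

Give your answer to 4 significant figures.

21.20 hp → 15808.8 W
E = P × t = 15808.8 × 408.8 = 6.46264×10⁶ J
0.1287 kcal/grain → 8.31003×10⁶ J/kg
m = E / e_s = 6.46264×10⁶ / 8.31003×10⁶ = 0.777692 kg
In g: 0.777692 / 0.001 = 777.692 g

777.7 g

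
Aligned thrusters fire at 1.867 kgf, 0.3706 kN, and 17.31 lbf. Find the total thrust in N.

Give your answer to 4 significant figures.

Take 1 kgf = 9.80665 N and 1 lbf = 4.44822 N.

1.867 kgf × 9.80665 = 18.309 N
0.3706 kN × 1000 = 370.6 N
17.31 lbf × 4.44822 = 76.9987 N
Sum: 18.309 + 370.6 + 76.9987 = 465.908 N

465.9 N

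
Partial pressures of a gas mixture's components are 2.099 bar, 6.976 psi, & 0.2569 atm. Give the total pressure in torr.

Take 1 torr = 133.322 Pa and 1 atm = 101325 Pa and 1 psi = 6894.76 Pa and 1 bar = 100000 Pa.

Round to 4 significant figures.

2130 torr

2.099 bar × 100000 = 209900 Pa
6.976 psi × 6894.76 = 48097.8 Pa
0.2569 atm × 101325 = 26030.4 Pa
Total: 209900 + 48097.8 + 26030.4 = 284028 Pa
In torr: 284028 / 133.322 = 2130.39 torr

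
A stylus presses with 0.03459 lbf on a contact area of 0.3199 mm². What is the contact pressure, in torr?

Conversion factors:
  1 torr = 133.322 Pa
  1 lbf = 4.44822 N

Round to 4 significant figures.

0.03459 lbf × 4.44822 → 0.153864 N
0.3199 mm² × 10⁻⁶ → 3.199×10⁻⁷ m²
P = F / A = 0.153864 N / 3.199×10⁻⁷ m² = 480975 Pa
480975 Pa ÷ (133.322 Pa/torr) = 3607.62 torr

3608 torr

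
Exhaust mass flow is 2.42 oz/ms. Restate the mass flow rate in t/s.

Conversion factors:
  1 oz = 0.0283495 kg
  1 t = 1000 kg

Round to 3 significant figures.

0.0686 t/s

2.42 oz/ms × 0.0283495 kg/oz ÷ 0.001 s/ms = 68.6058 kg/s
68.6058 kg/s ÷ 1000 kg/t = 0.0686058 t/s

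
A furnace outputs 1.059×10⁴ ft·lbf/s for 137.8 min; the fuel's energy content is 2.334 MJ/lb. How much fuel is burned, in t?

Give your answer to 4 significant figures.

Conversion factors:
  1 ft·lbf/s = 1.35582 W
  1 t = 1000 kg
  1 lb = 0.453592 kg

0.02307 t

1.059×10⁴ ft·lbf/s → 14358.1 W
137.8 min → 8268 s
E = P × t = 14358.1 × 8268 = 1.18713×10⁸ J
2.334 MJ/lb → 5.14559×10⁶ J/kg
m = E / e_s = 1.18713×10⁸ / 5.14559×10⁶ = 23.0708 kg
In t: 23.0708 / 1000 = 0.0230708 t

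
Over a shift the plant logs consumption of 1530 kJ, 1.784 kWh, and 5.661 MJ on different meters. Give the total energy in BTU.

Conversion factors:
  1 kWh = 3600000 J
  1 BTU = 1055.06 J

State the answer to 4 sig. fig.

1530 kJ × 1000 = 1.53×10⁶ J
1.784 kWh × 3600000 = 6.4224×10⁶ J
5.661 MJ × 1000000 = 5.661×10⁶ J
Total: 1.53×10⁶ + 6.4224×10⁶ + 5.661×10⁶ = 1.36134×10⁷ J
In BTU: 1.36134×10⁷ / 1055.06 = 12903 BTU

1.290×10⁴ BTU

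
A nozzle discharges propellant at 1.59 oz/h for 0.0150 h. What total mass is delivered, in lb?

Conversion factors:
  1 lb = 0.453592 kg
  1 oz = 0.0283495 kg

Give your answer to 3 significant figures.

0.00149 lb

1.59 oz/h → 1.2521×10⁻⁵ kg/s
0.0150 h → 54 s
m = ṁ × t = 1.2521×10⁻⁵ × 54 = 6.76134×10⁻⁴ kg
In lb: 6.76134×10⁻⁴ / 0.453592 = 0.00149062 lb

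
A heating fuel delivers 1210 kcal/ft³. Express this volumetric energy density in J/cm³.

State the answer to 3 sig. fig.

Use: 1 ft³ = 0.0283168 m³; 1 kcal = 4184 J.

1210 kcal/ft³ × 4184 J/kcal ÷ 0.0283168 m³/ft³ = 1.78786×10⁸ J/m³
1.78786×10⁸ J/m³ × 10⁻⁶ m³/cm³ = 178.786 J/cm³

179 J/cm³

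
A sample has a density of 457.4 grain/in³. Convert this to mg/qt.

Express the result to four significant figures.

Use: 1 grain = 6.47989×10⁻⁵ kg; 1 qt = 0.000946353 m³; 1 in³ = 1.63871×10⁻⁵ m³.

457.4 grain/in³ × 6.47989×10⁻⁵ kg/grain ÷ 1.63871×10⁻⁵ m³/in³ = 1808.68 kg/m³
1808.68 kg/m³ ÷ 10⁻⁶ kg/mg × 0.000946353 m³/qt = 1.71165×10⁶ mg/qt

1.712×10⁶ mg/qt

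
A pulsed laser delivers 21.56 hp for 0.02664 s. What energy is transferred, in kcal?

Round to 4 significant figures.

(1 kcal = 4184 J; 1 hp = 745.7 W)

0.1024 kcal

21.56 hp × 745.7 → 16077.3 W
E = P × t = 16077.3 W × 0.02664 s = 428.299 J
428.299 J ÷ (4184 J/kcal) = 0.102366 kcal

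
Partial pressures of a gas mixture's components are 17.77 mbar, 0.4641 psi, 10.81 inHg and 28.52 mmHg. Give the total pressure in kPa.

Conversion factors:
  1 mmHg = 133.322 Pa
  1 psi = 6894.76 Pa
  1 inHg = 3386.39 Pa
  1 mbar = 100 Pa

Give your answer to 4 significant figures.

17.77 mbar × 100 = 1777 Pa
0.4641 psi × 6894.76 = 3199.86 Pa
10.81 inHg × 3386.39 = 36606.9 Pa
28.52 mmHg × 133.322 = 3802.34 Pa
Sum: 1777 + 3199.86 + 36606.9 + 3802.34 = 45386.1 Pa
In kPa: 45386.1 / 1000 = 45.3861 kPa

45.39 kPa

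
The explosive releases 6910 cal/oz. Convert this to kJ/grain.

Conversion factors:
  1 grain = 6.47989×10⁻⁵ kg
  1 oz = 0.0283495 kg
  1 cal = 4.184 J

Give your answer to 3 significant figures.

0.0661 kJ/grain

6910 cal/oz × 4.184 J/cal ÷ 0.0283495 kg/oz = 1.01982×10⁶ J/kg
1.01982×10⁶ J/kg ÷ 1000 J/kJ × 6.47989×10⁻⁵ kg/grain = 0.0660832 kJ/grain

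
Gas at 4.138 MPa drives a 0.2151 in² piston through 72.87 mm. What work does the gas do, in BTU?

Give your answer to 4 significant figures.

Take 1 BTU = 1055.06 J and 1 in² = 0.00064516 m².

0.03966 BTU

4.138 MPa → 4.138×10⁶ Pa
0.2151 in² → 1.38774×10⁻⁴ m²
F = P × A = 4.138×10⁶ × 1.38774×10⁻⁴ = 574.247 N
72.87 mm → 0.07287 m
W = F × d = 574.247 × 0.07287 = 41.8454 J
In BTU: 41.8454 / 1055.06 = 0.0396616 BTU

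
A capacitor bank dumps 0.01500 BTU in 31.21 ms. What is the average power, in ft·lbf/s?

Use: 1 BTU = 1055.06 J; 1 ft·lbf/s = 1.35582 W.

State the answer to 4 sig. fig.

0.01500 BTU × 1055.06 → 15.8259 J
31.21 ms × 0.001 → 0.03121 s
P = E / t = 15.8259 J / 0.03121 s = 507.078 W
507.078 W ÷ (1.35582 W/ft·lbf/s) = 374.001 ft·lbf/s

374.0 ft·lbf/s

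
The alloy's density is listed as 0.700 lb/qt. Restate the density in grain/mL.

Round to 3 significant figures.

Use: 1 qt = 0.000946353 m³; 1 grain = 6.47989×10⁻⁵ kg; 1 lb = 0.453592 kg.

5.18 grain/mL

0.700 lb/qt × 0.453592 kg/lb ÷ 0.000946353 m³/qt = 335.514 kg/m³
335.514 kg/m³ ÷ 6.47989×10⁻⁵ kg/grain × 10⁻⁶ m³/mL = 5.17777 grain/mL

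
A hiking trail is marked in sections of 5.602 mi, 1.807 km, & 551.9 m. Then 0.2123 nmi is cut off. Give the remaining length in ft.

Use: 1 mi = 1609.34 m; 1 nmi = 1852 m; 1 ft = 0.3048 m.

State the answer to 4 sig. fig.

5.602 mi × 1609.34 → 9015.52 m
1.807 km × 1000 → 1807 m
551.9 m (already m)
0.2123 nmi × 1852 → 393.18 m
Sum: 9015.52 + 1807 + 551.9 − 393.18 = 10981.2 m
In ft: 10981.2 / 0.3048 = 36027.6 ft

3.603×10⁴ ft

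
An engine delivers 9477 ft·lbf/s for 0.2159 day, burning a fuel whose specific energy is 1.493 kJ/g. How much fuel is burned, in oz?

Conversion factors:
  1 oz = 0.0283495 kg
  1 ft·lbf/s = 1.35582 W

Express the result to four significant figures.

9477 ft·lbf/s → 12849.1 W
0.2159 day → 18653.8 s
E = P × t = 12849.1 × 18653.8 = 2.39685×10⁸ J
1.493 kJ/g → 1.493×10⁶ J/kg
m = E / e_s = 2.39685×10⁸ / 1.493×10⁶ = 160.539 kg
In oz: 160.539 / 0.0283495 = 5662.85 oz

5663 oz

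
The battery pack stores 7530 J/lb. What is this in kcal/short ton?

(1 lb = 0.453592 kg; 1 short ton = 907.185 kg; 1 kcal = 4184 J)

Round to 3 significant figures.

3600 kcal/short ton

7530 J/lb ÷ 0.453592 kg/lb = 16600.8 J/kg
16600.8 J/kg ÷ 4184 J/kcal × 907.185 kg/short ton = 3599.43 kcal/short ton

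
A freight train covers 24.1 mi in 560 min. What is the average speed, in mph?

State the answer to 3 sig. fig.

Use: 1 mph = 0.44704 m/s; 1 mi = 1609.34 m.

2.58 mph

24.1 mi × 1609.34 = 38785.1 m
560 min × 60 = 33600 s
v = d / t = 38785.1 m / 33600 s = 1.15432 m/s
1.15432 m/s ÷ (0.44704 m/s/mph) = 2.58214 mph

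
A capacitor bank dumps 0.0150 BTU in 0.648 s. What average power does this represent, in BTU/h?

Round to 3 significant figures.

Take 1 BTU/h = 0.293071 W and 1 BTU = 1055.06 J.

83.3 BTU/h

0.0150 BTU × 1055.06 → 15.8259 J
P = E / t = 15.8259 J / 0.648 s = 24.4227 W
24.4227 W ÷ (0.293071 W/BTU/h) = 83.3337 BTU/h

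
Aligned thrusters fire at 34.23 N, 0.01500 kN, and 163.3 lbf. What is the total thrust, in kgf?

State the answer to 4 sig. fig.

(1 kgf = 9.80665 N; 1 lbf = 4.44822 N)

34.23 N (already N)
0.01500 kN × 1000 → 15 N
163.3 lbf × 4.44822 → 726.394 N
Sum: 34.23 + 15 + 726.394 = 775.624 N
In kgf: 775.624 / 9.80665 = 79.0916 kgf

79.09 kgf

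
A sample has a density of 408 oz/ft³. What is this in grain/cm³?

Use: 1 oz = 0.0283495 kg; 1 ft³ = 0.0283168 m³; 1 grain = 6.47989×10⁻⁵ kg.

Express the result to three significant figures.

408 oz/ft³ × 0.0283495 kg/oz ÷ 0.0283168 m³/ft³ = 408.471 kg/m³
408.471 kg/m³ ÷ 6.47989×10⁻⁵ kg/grain × 10⁻⁶ m³/cm³ = 6.30367 grain/cm³

6.30 grain/cm³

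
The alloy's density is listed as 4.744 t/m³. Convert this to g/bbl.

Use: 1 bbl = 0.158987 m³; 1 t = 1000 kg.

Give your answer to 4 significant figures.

4.744 t/m³ × 1000 kg/t = 4744 kg/m³
4744 kg/m³ ÷ 0.001 kg/g × 0.158987 m³/bbl = 754234 g/bbl

7.542×10⁵ g/bbl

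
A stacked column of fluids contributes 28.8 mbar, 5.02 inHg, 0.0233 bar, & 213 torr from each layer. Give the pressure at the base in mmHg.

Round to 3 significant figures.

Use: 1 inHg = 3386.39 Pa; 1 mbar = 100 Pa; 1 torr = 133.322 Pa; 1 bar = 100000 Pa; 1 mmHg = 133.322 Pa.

28.8 mbar × 100 = 2880 Pa
5.02 inHg × 3386.39 = 16999.7 Pa
0.0233 bar × 100000 = 2330 Pa
213 torr × 133.322 = 28397.6 Pa
Combined: 2880 + 16999.7 + 2330 + 28397.6 = 50607.3 Pa
In mmHg: 50607.3 / 133.322 = 379.587 mmHg

380 mmHg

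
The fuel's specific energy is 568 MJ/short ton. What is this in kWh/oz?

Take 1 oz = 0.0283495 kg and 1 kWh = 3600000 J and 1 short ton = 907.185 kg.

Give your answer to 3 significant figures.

0.00493 kWh/oz

568 MJ/short ton × 1000000 J/MJ ÷ 907.185 kg/short ton = 626113 J/kg
626113 J/kg ÷ 3600000 J/kWh × 0.0283495 kg/oz = 0.00493055 kWh/oz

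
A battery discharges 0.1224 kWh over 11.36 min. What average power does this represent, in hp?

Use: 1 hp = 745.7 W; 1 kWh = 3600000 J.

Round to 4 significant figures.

0.1224 kWh × 3600000 = 440640 J
11.36 min × 60 = 681.6 s
P = E / t = 440640 J / 681.6 s = 646.479 W
646.479 W ÷ (745.7 W/hp) = 0.866942 hp

0.8669 hp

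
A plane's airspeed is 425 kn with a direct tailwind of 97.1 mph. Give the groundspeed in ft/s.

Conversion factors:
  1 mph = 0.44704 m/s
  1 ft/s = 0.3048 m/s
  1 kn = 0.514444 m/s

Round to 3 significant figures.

425 kn × 0.514444 → 218.639 m/s
97.1 mph × 0.44704 → 43.4076 m/s
Sum: 218.639 + 43.4076 = 262.047 m/s
In ft/s: 262.047 / 0.3048 = 859.734 ft/s

860 ft/s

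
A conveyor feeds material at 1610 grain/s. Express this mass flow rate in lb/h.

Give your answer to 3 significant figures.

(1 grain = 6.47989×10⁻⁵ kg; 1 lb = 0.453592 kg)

1610 grain/s × 6.47989×10⁻⁵ kg/grain = 0.104326 kg/s
0.104326 kg/s ÷ 0.453592 kg/lb × 3600 s/h = 827.999 lb/h

828 lb/h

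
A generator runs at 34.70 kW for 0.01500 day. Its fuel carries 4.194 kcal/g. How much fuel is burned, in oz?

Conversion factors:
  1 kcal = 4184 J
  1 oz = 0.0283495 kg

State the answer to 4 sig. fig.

34.70 kW → 34700 W
0.01500 day → 1296 s
E = P × t = 34700 × 1296 = 4.49712×10⁷ J
4.194 kcal/g → 1.75477×10⁷ J/kg
m = E / e_s = 4.49712×10⁷ / 1.75477×10⁷ = 2.5628 kg
In oz: 2.5628 / 0.0283495 = 90.4002 oz

90.40 oz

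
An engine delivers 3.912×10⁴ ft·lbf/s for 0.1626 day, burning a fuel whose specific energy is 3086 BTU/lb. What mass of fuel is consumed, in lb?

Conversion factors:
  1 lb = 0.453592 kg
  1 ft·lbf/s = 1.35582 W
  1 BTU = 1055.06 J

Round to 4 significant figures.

228.9 lb

3.912×10⁴ ft·lbf/s → 53039.7 W
0.1626 day → 14048.6 s
E = P × t = 53039.7 × 14048.6 = 7.45134×10⁸ J
3086 BTU/lb → 7.17807×10⁶ J/kg
m = E / e_s = 7.45134×10⁸ / 7.17807×10⁶ = 103.807 kg
In lb: 103.807 / 0.453592 = 228.855 lb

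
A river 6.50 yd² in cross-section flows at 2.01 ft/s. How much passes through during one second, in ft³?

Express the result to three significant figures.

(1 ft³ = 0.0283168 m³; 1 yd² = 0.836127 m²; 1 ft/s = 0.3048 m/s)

118 ft³

2.01 ft/s × 0.3048 = 0.612648 m/s
6.50 yd² × 0.836127 = 5.43483 m²
V = v × A × t = 0.612648 m/s × 5.43483 m² × 1 s = 3.32964 m³
3.32964 m³ ÷ (0.0283168 m³/ft³) = 117.585 ft³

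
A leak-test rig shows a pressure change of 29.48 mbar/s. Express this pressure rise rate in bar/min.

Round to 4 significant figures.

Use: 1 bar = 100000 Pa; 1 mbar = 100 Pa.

29.48 mbar/s × 100 Pa/mbar = 2948 Pa/s
2948 Pa/s ÷ 100000 Pa/bar × 60 s/min = 1.7688 bar/min

1.769 bar/min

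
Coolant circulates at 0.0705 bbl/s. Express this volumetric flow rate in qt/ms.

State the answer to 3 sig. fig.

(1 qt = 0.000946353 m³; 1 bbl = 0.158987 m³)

0.0705 bbl/s × 0.158987 m³/bbl = 0.0112086 m³/s
0.0112086 m³/s ÷ 0.000946353 m³/qt × 0.001 s/ms = 0.011844 qt/ms

0.0118 qt/ms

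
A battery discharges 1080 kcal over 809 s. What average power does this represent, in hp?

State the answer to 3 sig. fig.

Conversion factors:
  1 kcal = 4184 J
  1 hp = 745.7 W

7.49 hp

1080 kcal × 4184 = 4.51872×10⁶ J
P = E / t = 4.51872×10⁶ J / 809 s = 5585.56 W
5585.56 W ÷ (745.7 W/hp) = 7.49036 hp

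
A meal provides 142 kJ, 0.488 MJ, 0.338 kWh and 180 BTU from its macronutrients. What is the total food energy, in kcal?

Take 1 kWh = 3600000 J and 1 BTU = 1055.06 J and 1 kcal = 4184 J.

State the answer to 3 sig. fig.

142 kJ × 1000 → 142000 J
0.488 MJ × 1000000 → 488000 J
0.338 kWh × 3600000 → 1.2168×10⁶ J
180 BTU × 1055.06 → 189911 J
Total: 142000 + 488000 + 1.2168×10⁶ + 189911 = 2.03671×10⁶ J
In kcal: 2.03671×10⁶ / 4184 = 486.785 kcal

487 kcal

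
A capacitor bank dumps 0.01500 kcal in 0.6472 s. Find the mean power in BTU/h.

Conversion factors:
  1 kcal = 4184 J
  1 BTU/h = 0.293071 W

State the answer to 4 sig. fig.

0.01500 kcal × 4184 = 62.76 J
P = E / t = 62.76 J / 0.6472 s = 96.9716 W
96.9716 W ÷ (0.293071 W/BTU/h) = 330.881 BTU/h

330.9 BTU/h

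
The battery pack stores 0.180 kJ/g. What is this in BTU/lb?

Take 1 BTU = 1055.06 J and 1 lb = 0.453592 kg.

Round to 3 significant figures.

77.4 BTU/lb

0.180 kJ/g × 1000 J/kJ ÷ 0.001 kg/g = 180000 J/kg
180000 J/kg ÷ 1055.06 J/BTU × 0.453592 kg/lb = 77.3857 BTU/lb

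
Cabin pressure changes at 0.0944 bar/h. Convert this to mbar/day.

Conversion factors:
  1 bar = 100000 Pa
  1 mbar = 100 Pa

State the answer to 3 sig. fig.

0.0944 bar/h × 100000 Pa/bar ÷ 3600 s/h = 2.62222 Pa/s
2.62222 Pa/s ÷ 100 Pa/mbar × 86400 s/day = 2265.6 mbar/day

2270 mbar/day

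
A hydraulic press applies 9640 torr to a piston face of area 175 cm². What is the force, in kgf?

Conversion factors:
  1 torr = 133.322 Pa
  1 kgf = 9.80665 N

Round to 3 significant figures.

9640 torr × 133.322 → 1.28522×10⁶ Pa
175 cm² × 0.0001 → 0.0175 m²
F = P × A = 1.28522×10⁶ Pa × 0.0175 m² = 22491.4 N
22491.4 N ÷ (9.80665 N/kgf) = 2293.48 kgf

2290 kgf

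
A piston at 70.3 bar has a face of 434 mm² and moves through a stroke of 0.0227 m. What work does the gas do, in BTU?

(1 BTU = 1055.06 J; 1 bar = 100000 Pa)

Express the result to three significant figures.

70.3 bar → 7.03×10⁶ Pa
434 mm² → 4.34×10⁻⁴ m²
F = P × A = 7.03×10⁶ × 4.34×10⁻⁴ = 3051.02 N
W = F × d = 3051.02 × 0.0227 = 69.2582 J
In BTU: 69.2582 / 1055.06 = 0.0656438 BTU

0.0656 BTU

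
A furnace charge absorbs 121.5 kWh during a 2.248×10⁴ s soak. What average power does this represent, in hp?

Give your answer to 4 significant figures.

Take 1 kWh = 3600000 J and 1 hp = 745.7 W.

121.5 kWh × 3600000 → 4.374×10⁸ J
P = E / t = 4.374×10⁸ J / 22480 s = 19457.3 W
19457.3 W ÷ (745.7 W/hp) = 26.0927 hp

26.09 hp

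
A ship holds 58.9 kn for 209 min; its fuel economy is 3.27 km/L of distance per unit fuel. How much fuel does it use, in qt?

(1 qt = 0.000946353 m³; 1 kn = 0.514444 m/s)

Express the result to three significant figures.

58.9 kn → 30.3008 m/s
209 min → 12540 s
d = v × t = 30.3008 × 12540 = 379972 m
3.27 km/L → 3.27×10⁶ m/m³
V = d / (distance per unit fuel) = 379972 / 3.27×10⁶ = 0.116199 m³
In qt: 0.116199 / 0.000946353 = 122.786 qt

123 qt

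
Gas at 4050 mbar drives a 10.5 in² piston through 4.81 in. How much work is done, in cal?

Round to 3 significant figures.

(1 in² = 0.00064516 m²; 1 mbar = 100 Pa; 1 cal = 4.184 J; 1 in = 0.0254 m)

4050 mbar → 405000 Pa
10.5 in² → 0.00677418 m²
F = P × A = 405000 × 0.00677418 = 2743.54 N
4.81 in → 0.122174 m
W = F × d = 2743.54 × 0.122174 = 335.189 J
In cal: 335.189 / 4.184 = 80.1121 cal

80.1 cal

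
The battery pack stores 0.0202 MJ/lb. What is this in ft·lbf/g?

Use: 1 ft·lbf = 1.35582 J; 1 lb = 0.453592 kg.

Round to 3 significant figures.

0.0202 MJ/lb × 1000000 J/MJ ÷ 0.453592 kg/lb = 44533.4 J/kg
44533.4 J/kg ÷ 1.35582 J/ft·lbf × 0.001 kg/g = 32.8461 ft·lbf/g

32.8 ft·lbf/g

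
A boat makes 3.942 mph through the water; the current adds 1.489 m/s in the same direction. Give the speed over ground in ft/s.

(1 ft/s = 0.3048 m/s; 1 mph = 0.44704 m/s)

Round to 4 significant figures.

3.942 mph × 0.44704 = 1.76223 m/s
1.489 m/s (already m/s)
Total: 1.76223 + 1.489 = 3.25123 m/s
In ft/s: 3.25123 / 0.3048 = 10.6668 ft/s

10.67 ft/s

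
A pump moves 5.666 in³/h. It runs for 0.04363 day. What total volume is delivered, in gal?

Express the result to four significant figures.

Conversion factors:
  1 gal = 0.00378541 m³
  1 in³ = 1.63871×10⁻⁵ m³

0.02568 gal

5.666 in³/h → 2.57915×10⁻⁸ m³/s
0.04363 day → 3769.63 s
V = Q × t = 2.57915×10⁻⁸ × 3769.63 = 9.72244×10⁻⁵ m³
In gal: 9.72244×10⁻⁵ / 0.00378541 = 0.025684 gal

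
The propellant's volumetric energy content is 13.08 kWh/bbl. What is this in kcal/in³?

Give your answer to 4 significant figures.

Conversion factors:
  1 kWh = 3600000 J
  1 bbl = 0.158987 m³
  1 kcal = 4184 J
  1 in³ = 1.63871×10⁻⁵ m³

13.08 kWh/bbl × 3600000 J/kWh ÷ 0.158987 m³/bbl = 2.96175×10⁸ J/m³
2.96175×10⁸ J/m³ ÷ 4184 J/kcal × 1.63871×10⁻⁵ m³/in³ = 1.16 kcal/in³

1.160 kcal/in³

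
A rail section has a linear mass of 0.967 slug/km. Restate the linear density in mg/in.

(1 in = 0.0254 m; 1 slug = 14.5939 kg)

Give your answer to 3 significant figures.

0.967 slug/km × 14.5939 kg/slug ÷ 1000 m/km = 0.0141123 kg/m
0.0141123 kg/m ÷ 10⁻⁶ kg/mg × 0.0254 m/in = 358.452 mg/in

358 mg/in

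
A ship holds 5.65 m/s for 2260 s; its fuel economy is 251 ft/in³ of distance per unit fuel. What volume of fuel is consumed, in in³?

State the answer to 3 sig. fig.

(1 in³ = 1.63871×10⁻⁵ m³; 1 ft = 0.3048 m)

167 in³

d = v × t = 5.65 × 2260 = 12769 m
251 ft/in³ → 4.6686×10⁶ m/m³
V = d / (distance per unit fuel) = 12769 / 4.6686×10⁶ = 0.00273508 m³
In in³: 0.00273508 / 1.63871×10⁻⁵ = 166.904 in³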